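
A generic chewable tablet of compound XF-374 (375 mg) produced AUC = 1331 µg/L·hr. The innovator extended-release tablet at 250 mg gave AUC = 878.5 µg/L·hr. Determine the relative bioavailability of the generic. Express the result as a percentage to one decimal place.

F_rel = (AUC_test/D_test) / (AUC_ref/D_ref)
      = (1331/375) / (878.5/250)
      = 3.54933 / 3.514 = 1.0101 = 101.01%

F_rel = 101.0%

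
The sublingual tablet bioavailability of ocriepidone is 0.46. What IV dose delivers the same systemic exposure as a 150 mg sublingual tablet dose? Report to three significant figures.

Systemic exposure from an extravascular dose = F × D_ev, so the equivalent IV dose is F × D_ev.
D_iv = F × D_ev = 0.46 × 150 = 69 mg

D_iv = 69.0 mg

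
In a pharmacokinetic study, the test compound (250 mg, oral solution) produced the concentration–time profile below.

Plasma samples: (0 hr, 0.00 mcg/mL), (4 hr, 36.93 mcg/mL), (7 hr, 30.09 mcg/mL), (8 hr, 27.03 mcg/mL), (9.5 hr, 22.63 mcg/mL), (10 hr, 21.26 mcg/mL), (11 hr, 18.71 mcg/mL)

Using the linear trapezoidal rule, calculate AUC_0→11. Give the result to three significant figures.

AUC = 271 mcg/mL·hr

Trapezoidal AUC_0→11:
  [0→4]: (0.00+36.93)/2 × 4 = 73.86
  [4→7]: (36.93+30.09)/2 × 3 = 100.53
  [7→8]: (30.09+27.03)/2 × 1 = 28.56
  [8→9.5]: (27.03+22.63)/2 × 1.5 = 37.245
  [9.5→10]: (22.63+21.26)/2 × 0.5 = 10.9725
  [10→11]: (21.26+18.71)/2 × 1 = 19.985
  Sum = 271.1525 mcg/mL·hr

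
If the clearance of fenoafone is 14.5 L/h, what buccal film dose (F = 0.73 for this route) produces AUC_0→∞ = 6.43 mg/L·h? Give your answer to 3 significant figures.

Dose = CL × AUC_0→∞ / F
     = 14.5 × 6.43 / 0.73 = 127.719 mg

Dose = 128 mg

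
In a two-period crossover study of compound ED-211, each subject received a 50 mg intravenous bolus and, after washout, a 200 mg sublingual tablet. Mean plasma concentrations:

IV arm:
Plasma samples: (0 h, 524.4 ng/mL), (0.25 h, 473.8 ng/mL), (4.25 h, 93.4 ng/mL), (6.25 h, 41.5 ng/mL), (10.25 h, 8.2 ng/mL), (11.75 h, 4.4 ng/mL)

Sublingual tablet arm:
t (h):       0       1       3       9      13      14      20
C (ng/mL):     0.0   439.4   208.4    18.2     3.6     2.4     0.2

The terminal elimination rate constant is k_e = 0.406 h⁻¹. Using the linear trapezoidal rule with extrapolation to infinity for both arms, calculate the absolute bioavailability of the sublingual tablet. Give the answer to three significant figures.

Trapezoidal AUC_0→11.75 (IV):
  [0→0.25]: (524.4+473.8)/2 × 0.25 = 124.775
  [0.25→4.25]: (473.8+93.4)/2 × 4 = 1134.4
  [4.25→6.25]: (93.4+41.5)/2 × 2 = 134.9
  [6.25→10.25]: (41.5+8.2)/2 × 4 = 99.4
  [10.25→11.75]: (8.2+4.4)/2 × 1.5 = 9.45
  Sum = 1502.925 ng/mL·h
IV tail: 4.4/0.406 = 10.837; AUC_iv,0→∞ = 1502.925 + 10.837 = 1513.762 ng/mL·h
Trapezoidal AUC_0→20 (sublingual tablet):
  [0→1]: (0.0+439.4)/2 × 1 = 219.7
  [1→3]: (439.4+208.4)/2 × 2 = 647.8
  [3→9]: (208.4+18.2)/2 × 6 = 679.8
  [9→13]: (18.2+3.6)/2 × 4 = 43.6
  [13→14]: (3.6+2.4)/2 × 1 = 3.0
  [14→20]: (2.4+0.2)/2 × 6 = 7.8
  Sum = 1601.7 ng/mL·h
sublingual tablet tail: 0.2/0.406 = 0.493; AUC_ev,0→∞ = 1601.7 + 0.493 = 1602.193 ng/mL·h
F = (AUC_ev/D_ev)/(AUC_iv/D_iv) = (1602.193/200)/(1513.762/50) = 8.010965/30.27524 = 0.2646

F = 0.265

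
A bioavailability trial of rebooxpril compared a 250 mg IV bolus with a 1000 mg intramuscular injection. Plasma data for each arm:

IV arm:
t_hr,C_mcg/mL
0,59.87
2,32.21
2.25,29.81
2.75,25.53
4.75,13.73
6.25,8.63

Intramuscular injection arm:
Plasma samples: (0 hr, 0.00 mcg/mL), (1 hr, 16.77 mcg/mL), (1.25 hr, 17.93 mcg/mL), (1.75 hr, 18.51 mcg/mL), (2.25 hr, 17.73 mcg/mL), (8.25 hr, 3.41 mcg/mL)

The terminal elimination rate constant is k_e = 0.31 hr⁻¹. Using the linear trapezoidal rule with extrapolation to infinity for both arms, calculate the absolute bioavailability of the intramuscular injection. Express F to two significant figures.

F = 0.13

Trapezoidal AUC_0→6.25 (IV):
  [0→2]: (59.87+32.21)/2 × 2 = 92.08
  [2→2.25]: (32.21+29.81)/2 × 0.25 = 7.7525
  [2.25→2.75]: (29.81+25.53)/2 × 0.5 = 13.835
  [2.75→4.75]: (25.53+13.73)/2 × 2 = 39.26
  [4.75→6.25]: (13.73+8.63)/2 × 1.5 = 16.77
  Sum = 169.6975 mcg/mL·hr
IV tail: 8.63/0.31 = 27.839; AUC_iv,0→∞ = 169.6975 + 27.839 = 197.5365 mcg/mL·hr
Trapezoidal AUC_0→8.25 (intramuscular injection):
  [0→1]: (0.00+16.77)/2 × 1 = 8.385
  [1→1.25]: (16.77+17.93)/2 × 0.25 = 4.3375
  [1.25→1.75]: (17.93+18.51)/2 × 0.5 = 9.11
  [1.75→2.25]: (18.51+17.73)/2 × 0.5 = 9.06
  [2.25→8.25]: (17.73+3.41)/2 × 6 = 63.42
  Sum = 94.3125 mcg/mL·hr
intramuscular injection tail: 3.41/0.31 = 11.000; AUC_ev,0→∞ = 94.3125 + 11.000 = 105.3125 mcg/mL·hr
F = (AUC_ev/D_ev)/(AUC_iv/D_iv) = (105.3125/1000)/(197.5365/250) = 0.1053125/0.790146 = 0.1333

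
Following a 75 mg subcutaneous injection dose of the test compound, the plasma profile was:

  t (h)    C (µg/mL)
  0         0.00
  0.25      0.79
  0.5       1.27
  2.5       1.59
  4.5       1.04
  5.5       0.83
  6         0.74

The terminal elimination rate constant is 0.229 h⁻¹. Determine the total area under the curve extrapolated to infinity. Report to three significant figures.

Trapezoidal AUC_0→6:
  [0→0.25]: (0.00+0.79)/2 × 0.25 = 0.09875
  [0.25→0.5]: (0.79+1.27)/2 × 0.25 = 0.2575
  [0.5→2.5]: (1.27+1.59)/2 × 2 = 2.86
  [2.5→4.5]: (1.59+1.04)/2 × 2 = 2.63
  [4.5→5.5]: (1.04+0.83)/2 × 1 = 0.935
  [5.5→6]: (0.83+0.74)/2 × 0.5 = 0.3925
  Sum = 7.17375 µg/mL·h
Extrapolated tail: C_last / k_e = 0.74 / 0.229 = 3.231
AUC_0→∞ = 7.17375 + 3.231 = 10.40475 µg/mL·h

AUC = 10.4 µg/mL·h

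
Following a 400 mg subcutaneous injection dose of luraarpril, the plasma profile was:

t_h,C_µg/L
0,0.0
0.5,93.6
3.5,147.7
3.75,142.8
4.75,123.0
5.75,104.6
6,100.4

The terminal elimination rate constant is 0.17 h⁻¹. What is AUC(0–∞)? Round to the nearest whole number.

AUC = 1285 µg/L·h

Trapezoidal AUC_0→6:
  [0→0.5]: (0.0+93.6)/2 × 0.5 = 23.4
  [0.5→3.5]: (93.6+147.7)/2 × 3 = 361.95
  [3.5→3.75]: (147.7+142.8)/2 × 0.25 = 36.3125
  [3.75→4.75]: (142.8+123.0)/2 × 1 = 132.9
  [4.75→5.75]: (123.0+104.6)/2 × 1 = 113.8
  [5.75→6]: (104.6+100.4)/2 × 0.25 = 25.625
  Sum = 693.9875 µg/L·h
Extrapolated tail: C_last / k_e = 100.4 / 0.17 = 590.588
AUC_0→∞ = 693.9875 + 590.588 = 1284.5755 µg/L·h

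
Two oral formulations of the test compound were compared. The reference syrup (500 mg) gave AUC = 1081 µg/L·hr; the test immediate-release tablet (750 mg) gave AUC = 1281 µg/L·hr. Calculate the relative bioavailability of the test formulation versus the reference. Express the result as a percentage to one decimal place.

F_rel = 79.0%

F_rel = (AUC_test/D_test) / (AUC_ref/D_ref)
      = (1281/750) / (1081/500)
      = 1.708 / 2.162 = 0.7900 = 79.00%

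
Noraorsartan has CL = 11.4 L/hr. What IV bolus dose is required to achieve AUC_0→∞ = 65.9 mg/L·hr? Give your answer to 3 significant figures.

Dose_iv = CL × AUC_0→∞
     = 11.4 × 65.9 = 751.26 mg

Dose = 751 mg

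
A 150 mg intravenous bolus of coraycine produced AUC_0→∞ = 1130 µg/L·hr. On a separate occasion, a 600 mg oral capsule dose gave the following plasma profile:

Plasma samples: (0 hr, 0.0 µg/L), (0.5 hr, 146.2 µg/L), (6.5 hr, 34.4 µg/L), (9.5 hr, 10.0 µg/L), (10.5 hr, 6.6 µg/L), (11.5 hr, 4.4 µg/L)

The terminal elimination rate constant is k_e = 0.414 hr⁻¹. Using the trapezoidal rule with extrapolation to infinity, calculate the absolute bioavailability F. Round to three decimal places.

F = 0.148

Trapezoidal AUC_0→11.5 (oral capsule):
  [0→0.5]: (0.0+146.2)/2 × 0.5 = 36.55
  [0.5→6.5]: (146.2+34.4)/2 × 6 = 541.8
  [6.5→9.5]: (34.4+10.0)/2 × 3 = 66.6
  [9.5→10.5]: (10.0+6.6)/2 × 1 = 8.3
  [10.5→11.5]: (6.6+4.4)/2 × 1 = 5.5
  Sum = 658.75 µg/L·hr
Tail: C_last/k_e = 4.4/0.414 = 10.628
AUC_0→∞ (oral capsule) = 658.75 + 10.628 = 669.378 µg/L·hr
F = (AUC_ev/D_ev)/(AUC_iv/D_iv) = (669.378/600)/(1130/150) = 1.11563/7.53333 = 0.1481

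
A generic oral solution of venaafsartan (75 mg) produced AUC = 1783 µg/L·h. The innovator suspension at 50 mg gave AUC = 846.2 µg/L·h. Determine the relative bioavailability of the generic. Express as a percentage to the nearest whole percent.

F_rel = (AUC_test/D_test) / (AUC_ref/D_ref)
      = (1783/75) / (846.2/50)
      = 23.7733 / 16.924 = 1.4047 = 140.47%

F_rel = 140%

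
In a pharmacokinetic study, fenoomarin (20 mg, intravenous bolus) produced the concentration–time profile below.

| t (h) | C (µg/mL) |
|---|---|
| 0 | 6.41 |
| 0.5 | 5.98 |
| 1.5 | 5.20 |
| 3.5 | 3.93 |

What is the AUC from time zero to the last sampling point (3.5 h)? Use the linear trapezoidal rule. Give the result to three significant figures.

Trapezoidal AUC_0→3.5:
  [0→0.5]: (6.41+5.98)/2 × 0.5 = 3.0975
  [0.5→1.5]: (5.98+5.20)/2 × 1 = 5.59
  [1.5→3.5]: (5.20+3.93)/2 × 2 = 9.13
  Sum = 17.8175 µg/mL·h

AUC = 17.8 µg/mL·h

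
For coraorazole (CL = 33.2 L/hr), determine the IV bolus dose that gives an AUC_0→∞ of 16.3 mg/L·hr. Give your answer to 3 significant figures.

Dose_iv = CL × AUC_0→∞
     = 33.2 × 16.3 = 541.16 mg

Dose = 541 mg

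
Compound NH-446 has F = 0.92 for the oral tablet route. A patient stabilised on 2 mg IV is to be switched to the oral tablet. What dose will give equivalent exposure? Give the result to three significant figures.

For equal systemic exposure: F × D_ev = D_iv
D_ev = D_iv / F = 2 / 0.92 = 2.17391 mg

D_oral = 2.17 mg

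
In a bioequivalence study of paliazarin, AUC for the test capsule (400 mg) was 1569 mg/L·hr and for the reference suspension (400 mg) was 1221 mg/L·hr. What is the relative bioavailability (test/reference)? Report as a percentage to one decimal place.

F_rel = (AUC_test/D_test) / (AUC_ref/D_ref)
      = (1569/400) / (1221/400)
      = 3.9225 / 3.0525 = 1.2850 = 128.50%

F_rel = 128.5%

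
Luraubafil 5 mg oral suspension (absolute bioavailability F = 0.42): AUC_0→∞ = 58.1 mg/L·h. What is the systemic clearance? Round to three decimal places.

CL = 0.036 L/h

CL = F × Dose / AUC_0→∞
   = 0.42 × 5 / 58.1 = 0.0361446 L/h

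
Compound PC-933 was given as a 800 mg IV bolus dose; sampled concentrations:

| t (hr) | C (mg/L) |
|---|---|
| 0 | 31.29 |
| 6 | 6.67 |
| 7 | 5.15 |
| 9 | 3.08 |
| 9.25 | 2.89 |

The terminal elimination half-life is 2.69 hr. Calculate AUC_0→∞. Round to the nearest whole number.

AUC = 140 mg/L·hr

Trapezoidal AUC_0→9.25:
  [0→6]: (31.29+6.67)/2 × 6 = 113.88
  [6→7]: (6.67+5.15)/2 × 1 = 5.91
  [7→9]: (5.15+3.08)/2 × 2 = 8.23
  [9→9.25]: (3.08+2.89)/2 × 0.25 = 0.74625
  Sum = 128.76625 mg/L·hr
k_e = ln2 / t½ = 0.693147 / 2.69 = 0.2577 hr^-1
Extrapolated tail: C_last / k_e = 2.89 / 0.2577 = 11.215
AUC_0→∞ = 128.76625 + 11.215 = 139.98125 mg/L·hr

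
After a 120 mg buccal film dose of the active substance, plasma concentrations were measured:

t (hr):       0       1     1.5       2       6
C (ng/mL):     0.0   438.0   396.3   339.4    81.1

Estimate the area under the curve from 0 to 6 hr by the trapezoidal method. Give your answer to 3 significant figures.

AUC = 1450 ng/mL·hr

Trapezoidal AUC_0→6:
  [0→1]: (0.0+438.0)/2 × 1 = 219.0
  [1→1.5]: (438.0+396.3)/2 × 0.5 = 208.575
  [1.5→2]: (396.3+339.4)/2 × 0.5 = 183.925
  [2→6]: (339.4+81.1)/2 × 4 = 841.0
  Sum = 1452.5 ng/mL·hr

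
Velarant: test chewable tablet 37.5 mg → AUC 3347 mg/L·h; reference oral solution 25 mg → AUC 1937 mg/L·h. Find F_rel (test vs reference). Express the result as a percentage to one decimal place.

F_rel = (AUC_test/D_test) / (AUC_ref/D_ref)
      = (3347/37.5) / (1937/25)
      = 89.2533 / 77.48 = 1.1520 = 115.20%

F_rel = 115.2%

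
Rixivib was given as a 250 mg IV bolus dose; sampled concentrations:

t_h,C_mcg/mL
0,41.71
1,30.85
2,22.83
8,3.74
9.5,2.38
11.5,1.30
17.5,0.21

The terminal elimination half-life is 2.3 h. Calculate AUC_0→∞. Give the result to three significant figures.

AUC = 156 mcg/mL·h

Trapezoidal AUC_0→17.5:
  [0→1]: (41.71+30.85)/2 × 1 = 36.28
  [1→2]: (30.85+22.83)/2 × 1 = 26.84
  [2→8]: (22.83+3.74)/2 × 6 = 79.71
  [8→9.5]: (3.74+2.38)/2 × 1.5 = 4.59
  [9.5→11.5]: (2.38+1.30)/2 × 2 = 3.68
  [11.5→17.5]: (1.30+0.21)/2 × 6 = 4.53
  Sum = 155.63 mcg/mL·h
k_e = ln2 / t½ = 0.693147 / 2.3 = 0.3014 h^-1
Extrapolated tail: C_last / k_e = 0.21 / 0.3014 = 0.697
AUC_0→∞ = 155.63 + 0.697 = 156.327 mcg/mL·h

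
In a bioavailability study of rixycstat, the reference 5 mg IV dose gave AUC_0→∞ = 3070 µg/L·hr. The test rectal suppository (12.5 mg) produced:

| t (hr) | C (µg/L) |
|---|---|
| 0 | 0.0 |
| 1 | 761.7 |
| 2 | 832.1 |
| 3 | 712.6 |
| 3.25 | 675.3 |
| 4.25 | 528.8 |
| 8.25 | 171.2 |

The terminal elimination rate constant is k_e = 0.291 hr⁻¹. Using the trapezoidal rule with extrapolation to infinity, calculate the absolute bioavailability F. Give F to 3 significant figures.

Trapezoidal AUC_0→8.25 (rectal suppository):
  [0→1]: (0.0+761.7)/2 × 1 = 380.85
  [1→2]: (761.7+832.1)/2 × 1 = 796.9
  [2→3]: (832.1+712.6)/2 × 1 = 772.35
  [3→3.25]: (712.6+675.3)/2 × 0.25 = 173.4875
  [3.25→4.25]: (675.3+528.8)/2 × 1 = 602.05
  [4.25→8.25]: (528.8+171.2)/2 × 4 = 1400.0
  Sum = 4125.6375 µg/L·hr
Tail: C_last/k_e = 171.2/0.291 = 588.316
AUC_0→∞ (rectal suppository) = 4125.6375 + 588.316 = 4713.9535 µg/L·hr
F = (AUC_ev/D_ev)/(AUC_iv/D_iv) = (4713.9535/12.5)/(3070/5) = 377.11628/614 = 0.6142

F = 0.614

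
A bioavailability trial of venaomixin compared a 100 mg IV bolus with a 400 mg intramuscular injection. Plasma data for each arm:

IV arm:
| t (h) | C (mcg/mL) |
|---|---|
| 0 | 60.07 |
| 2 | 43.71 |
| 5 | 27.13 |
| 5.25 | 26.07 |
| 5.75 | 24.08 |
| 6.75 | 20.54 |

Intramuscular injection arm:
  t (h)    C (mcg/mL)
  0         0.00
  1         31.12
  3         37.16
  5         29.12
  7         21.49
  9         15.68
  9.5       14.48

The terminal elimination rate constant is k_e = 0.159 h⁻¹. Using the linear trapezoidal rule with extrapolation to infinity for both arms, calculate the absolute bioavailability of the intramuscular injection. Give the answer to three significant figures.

Trapezoidal AUC_0→6.75 (IV):
  [0→2]: (60.07+43.71)/2 × 2 = 103.78
  [2→5]: (43.71+27.13)/2 × 3 = 106.26
  [5→5.25]: (27.13+26.07)/2 × 0.25 = 6.65
  [5.25→5.75]: (26.07+24.08)/2 × 0.5 = 12.5375
  [5.75→6.75]: (24.08+20.54)/2 × 1 = 22.31
  Sum = 251.5375 mcg/mL·h
IV tail: 20.54/0.159 = 129.182; AUC_iv,0→∞ = 251.5375 + 129.182 = 380.7195 mcg/mL·h
Trapezoidal AUC_0→9.5 (intramuscular injection):
  [0→1]: (0.00+31.12)/2 × 1 = 15.56
  [1→3]: (31.12+37.16)/2 × 2 = 68.28
  [3→5]: (37.16+29.12)/2 × 2 = 66.28
  [5→7]: (29.12+21.49)/2 × 2 = 50.61
  [7→9]: (21.49+15.68)/2 × 2 = 37.17
  [9→9.5]: (15.68+14.48)/2 × 0.5 = 7.54
  Sum = 245.44 mcg/mL·h
intramuscular injection tail: 14.48/0.159 = 91.069; AUC_ev,0→∞ = 245.44 + 91.069 = 336.509 mcg/mL·h
F = (AUC_ev/D_ev)/(AUC_iv/D_iv) = (336.509/400)/(380.7195/100) = 0.8412725/3.807195 = 0.2210

F = 0.221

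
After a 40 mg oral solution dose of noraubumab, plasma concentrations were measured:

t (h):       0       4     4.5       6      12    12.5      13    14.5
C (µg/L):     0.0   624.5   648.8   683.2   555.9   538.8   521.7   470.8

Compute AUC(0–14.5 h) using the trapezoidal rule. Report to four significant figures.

AUC = 7567 µg/L·h

Trapezoidal AUC_0→14.5:
  [0→4]: (0.0+624.5)/2 × 4 = 1249.0
  [4→4.5]: (624.5+648.8)/2 × 0.5 = 318.325
  [4.5→6]: (648.8+683.2)/2 × 1.5 = 999.0
  [6→12]: (683.2+555.9)/2 × 6 = 3717.3
  [12→12.5]: (555.9+538.8)/2 × 0.5 = 273.675
  [12.5→13]: (538.8+521.7)/2 × 0.5 = 265.125
  [13→14.5]: (521.7+470.8)/2 × 1.5 = 744.375
  Sum = 7566.8 µg/L·h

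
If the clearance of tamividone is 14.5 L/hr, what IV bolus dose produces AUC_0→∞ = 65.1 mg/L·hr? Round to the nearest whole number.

Dose = 944 mg

Dose_iv = CL × AUC_0→∞
     = 14.5 × 65.1 = 943.95 mg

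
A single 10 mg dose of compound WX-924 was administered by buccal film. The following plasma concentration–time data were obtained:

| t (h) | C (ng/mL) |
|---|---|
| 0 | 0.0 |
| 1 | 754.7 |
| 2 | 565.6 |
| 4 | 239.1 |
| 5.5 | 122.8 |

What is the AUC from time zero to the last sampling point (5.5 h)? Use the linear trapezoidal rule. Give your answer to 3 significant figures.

AUC = 2110 ng/mL·h

Trapezoidal AUC_0→5.5:
  [0→1]: (0.0+754.7)/2 × 1 = 377.35
  [1→2]: (754.7+565.6)/2 × 1 = 660.15
  [2→4]: (565.6+239.1)/2 × 2 = 804.7
  [4→5.5]: (239.1+122.8)/2 × 1.5 = 271.425
  Sum = 2113.625 ng/mL·h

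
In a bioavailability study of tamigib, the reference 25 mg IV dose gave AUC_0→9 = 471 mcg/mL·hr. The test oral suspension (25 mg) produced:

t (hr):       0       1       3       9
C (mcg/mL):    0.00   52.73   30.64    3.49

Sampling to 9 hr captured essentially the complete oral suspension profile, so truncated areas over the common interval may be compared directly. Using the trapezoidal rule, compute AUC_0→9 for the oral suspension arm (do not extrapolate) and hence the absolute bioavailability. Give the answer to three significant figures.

Trapezoidal AUC_0→9 (oral suspension):
  [0→1]: (0.00+52.73)/2 × 1 = 26.365
  [1→3]: (52.73+30.64)/2 × 2 = 83.37
  [3→9]: (30.64+3.49)/2 × 6 = 102.39
  Sum = 212.125 mcg/mL·hr
F = (AUC_ev/D_ev)/(AUC_iv/D_iv) = (212.125/25)/(471/25) = 8.485/18.84 = 0.4504

F = 0.450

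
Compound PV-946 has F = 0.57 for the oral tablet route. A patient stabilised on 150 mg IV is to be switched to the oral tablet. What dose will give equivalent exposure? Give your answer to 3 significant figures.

For equal systemic exposure: F × D_ev = D_iv
D_ev = D_iv / F = 150 / 0.57 = 263.158 mg

D_oral = 263 mg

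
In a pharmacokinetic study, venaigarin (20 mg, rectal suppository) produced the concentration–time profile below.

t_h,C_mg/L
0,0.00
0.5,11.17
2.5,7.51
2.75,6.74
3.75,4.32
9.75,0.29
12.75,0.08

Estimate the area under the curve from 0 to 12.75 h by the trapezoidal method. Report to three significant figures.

Trapezoidal AUC_0→12.75:
  [0→0.5]: (0.00+11.17)/2 × 0.5 = 2.7925
  [0.5→2.5]: (11.17+7.51)/2 × 2 = 18.68
  [2.5→2.75]: (7.51+6.74)/2 × 0.25 = 1.78125
  [2.75→3.75]: (6.74+4.32)/2 × 1 = 5.53
  [3.75→9.75]: (4.32+0.29)/2 × 6 = 13.83
  [9.75→12.75]: (0.29+0.08)/2 × 3 = 0.555
  Sum = 43.16875 mg/L·h

AUC = 43.2 mg/L·h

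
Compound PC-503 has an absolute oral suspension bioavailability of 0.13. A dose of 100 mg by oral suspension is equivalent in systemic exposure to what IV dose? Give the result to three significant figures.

Systemic exposure from an extravascular dose = F × D_ev, so the equivalent IV dose is F × D_ev.
D_iv = F × D_ev = 0.13 × 100 = 13 mg

D_iv = 13.0 mg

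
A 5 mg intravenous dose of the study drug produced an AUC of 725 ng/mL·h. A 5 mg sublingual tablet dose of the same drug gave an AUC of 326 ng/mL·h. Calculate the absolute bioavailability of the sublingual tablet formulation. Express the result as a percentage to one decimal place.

F = 45.0%

F = (AUC_ev / D_ev) / (AUC_iv / D_iv)
  = (326/5) / (725/5)
  = 65.2 / 145 = 0.4497
  = 44.97%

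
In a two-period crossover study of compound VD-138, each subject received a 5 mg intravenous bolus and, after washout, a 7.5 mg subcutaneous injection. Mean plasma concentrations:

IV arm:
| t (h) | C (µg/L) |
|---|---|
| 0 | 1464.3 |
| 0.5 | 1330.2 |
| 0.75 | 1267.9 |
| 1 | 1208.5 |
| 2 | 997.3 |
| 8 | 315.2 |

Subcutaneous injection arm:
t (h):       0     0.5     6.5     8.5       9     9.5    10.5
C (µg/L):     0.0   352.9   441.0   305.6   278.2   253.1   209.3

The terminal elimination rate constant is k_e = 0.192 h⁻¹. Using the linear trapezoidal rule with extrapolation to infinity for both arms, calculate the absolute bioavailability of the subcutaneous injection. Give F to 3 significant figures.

Trapezoidal AUC_0→8 (IV):
  [0→0.5]: (1464.3+1330.2)/2 × 0.5 = 698.625
  [0.5→0.75]: (1330.2+1267.9)/2 × 0.25 = 324.7625
  [0.75→1]: (1267.9+1208.5)/2 × 0.25 = 309.55
  [1→2]: (1208.5+997.3)/2 × 1 = 1102.9
  [2→8]: (997.3+315.2)/2 × 6 = 3937.5
  Sum = 6373.3375 µg/L·h
IV tail: 315.2/0.192 = 1641.667; AUC_iv,0→∞ = 6373.3375 + 1641.667 = 8015.0045 µg/L·h
Trapezoidal AUC_0→10.5 (subcutaneous injection):
  [0→0.5]: (0.0+352.9)/2 × 0.5 = 88.225
  [0.5→6.5]: (352.9+441.0)/2 × 6 = 2381.7
  [6.5→8.5]: (441.0+305.6)/2 × 2 = 746.6
  [8.5→9]: (305.6+278.2)/2 × 0.5 = 145.95
  [9→9.5]: (278.2+253.1)/2 × 0.5 = 132.825
  [9.5→10.5]: (253.1+209.3)/2 × 1 = 231.2
  Sum = 3726.5 µg/L·h
subcutaneous injection tail: 209.3/0.192 = 1090.104; AUC_ev,0→∞ = 3726.5 + 1090.104 = 4816.604 µg/L·h
F = (AUC_ev/D_ev)/(AUC_iv/D_iv) = (4816.604/7.5)/(8015.0045/5) = 642.214/1603.0009 = 0.4006

F = 0.401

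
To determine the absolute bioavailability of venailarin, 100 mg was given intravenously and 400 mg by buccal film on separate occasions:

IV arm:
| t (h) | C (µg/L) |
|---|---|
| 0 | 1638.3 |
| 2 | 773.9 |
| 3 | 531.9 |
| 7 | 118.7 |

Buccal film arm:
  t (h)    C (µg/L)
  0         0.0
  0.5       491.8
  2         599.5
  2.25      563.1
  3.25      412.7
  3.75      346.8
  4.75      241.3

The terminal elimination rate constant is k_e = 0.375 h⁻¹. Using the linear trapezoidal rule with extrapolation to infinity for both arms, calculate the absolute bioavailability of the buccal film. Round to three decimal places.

F = 0.144

Trapezoidal AUC_0→7 (IV):
  [0→2]: (1638.3+773.9)/2 × 2 = 2412.2
  [2→3]: (773.9+531.9)/2 × 1 = 652.9
  [3→7]: (531.9+118.7)/2 × 4 = 1301.2
  Sum = 4366.3 µg/L·h
IV tail: 118.7/0.375 = 316.533; AUC_iv,0→∞ = 4366.3 + 316.533 = 4682.833 µg/L·h
Trapezoidal AUC_0→4.75 (buccal film):
  [0→0.5]: (0.0+491.8)/2 × 0.5 = 122.95
  [0.5→2]: (491.8+599.5)/2 × 1.5 = 818.475
  [2→2.25]: (599.5+563.1)/2 × 0.25 = 145.325
  [2.25→3.25]: (563.1+412.7)/2 × 1 = 487.9
  [3.25→3.75]: (412.7+346.8)/2 × 0.5 = 189.875
  [3.75→4.75]: (346.8+241.3)/2 × 1 = 294.05
  Sum = 2058.575 µg/L·h
buccal film tail: 241.3/0.375 = 643.467; AUC_ev,0→∞ = 2058.575 + 643.467 = 2702.042 µg/L·h
F = (AUC_ev/D_ev)/(AUC_iv/D_iv) = (2702.042/400)/(4682.833/100) = 6.755105/46.82833 = 0.1443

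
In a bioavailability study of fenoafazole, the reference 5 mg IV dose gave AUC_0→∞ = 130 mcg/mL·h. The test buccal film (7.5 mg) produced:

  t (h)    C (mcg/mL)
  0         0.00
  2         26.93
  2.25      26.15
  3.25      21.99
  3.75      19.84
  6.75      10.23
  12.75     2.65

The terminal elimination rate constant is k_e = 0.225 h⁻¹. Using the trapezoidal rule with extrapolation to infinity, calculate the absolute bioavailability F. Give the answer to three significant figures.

F = 0.839

Trapezoidal AUC_0→12.75 (buccal film):
  [0→2]: (0.00+26.93)/2 × 2 = 26.93
  [2→2.25]: (26.93+26.15)/2 × 0.25 = 6.635
  [2.25→3.25]: (26.15+21.99)/2 × 1 = 24.07
  [3.25→3.75]: (21.99+19.84)/2 × 0.5 = 10.4575
  [3.75→6.75]: (19.84+10.23)/2 × 3 = 45.105
  [6.75→12.75]: (10.23+2.65)/2 × 6 = 38.64
  Sum = 151.8375 mcg/mL·h
Tail: C_last/k_e = 2.65/0.225 = 11.778
AUC_0→∞ (buccal film) = 151.8375 + 11.778 = 163.6155 mcg/mL·h
F = (AUC_ev/D_ev)/(AUC_iv/D_iv) = (163.6155/7.5)/(130/5) = 21.8154/26 = 0.8391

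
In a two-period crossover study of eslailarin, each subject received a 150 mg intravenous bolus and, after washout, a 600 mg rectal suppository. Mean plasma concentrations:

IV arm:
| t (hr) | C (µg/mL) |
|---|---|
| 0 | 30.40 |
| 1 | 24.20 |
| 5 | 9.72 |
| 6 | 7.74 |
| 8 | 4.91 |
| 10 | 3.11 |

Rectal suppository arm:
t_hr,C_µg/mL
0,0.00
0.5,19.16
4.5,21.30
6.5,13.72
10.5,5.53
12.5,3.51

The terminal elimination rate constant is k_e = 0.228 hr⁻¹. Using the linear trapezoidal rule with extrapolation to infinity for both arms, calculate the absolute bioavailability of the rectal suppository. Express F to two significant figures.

F = 0.33

Trapezoidal AUC_0→10 (IV):
  [0→1]: (30.40+24.20)/2 × 1 = 27.3
  [1→5]: (24.20+9.72)/2 × 4 = 67.84
  [5→6]: (9.72+7.74)/2 × 1 = 8.73
  [6→8]: (7.74+4.91)/2 × 2 = 12.65
  [8→10]: (4.91+3.11)/2 × 2 = 8.02
  Sum = 124.54 µg/mL·hr
IV tail: 3.11/0.228 = 13.640; AUC_iv,0→∞ = 124.54 + 13.640 = 138.18 µg/mL·hr
Trapezoidal AUC_0→12.5 (rectal suppository):
  [0→0.5]: (0.00+19.16)/2 × 0.5 = 4.79
  [0.5→4.5]: (19.16+21.30)/2 × 4 = 80.92
  [4.5→6.5]: (21.30+13.72)/2 × 2 = 35.02
  [6.5→10.5]: (13.72+5.53)/2 × 4 = 38.5
  [10.5→12.5]: (5.53+3.51)/2 × 2 = 9.04
  Sum = 168.27 µg/mL·hr
rectal suppository tail: 3.51/0.228 = 15.395; AUC_ev,0→∞ = 168.27 + 15.395 = 183.665 µg/mL·hr
F = (AUC_ev/D_ev)/(AUC_iv/D_iv) = (183.665/600)/(138.18/150) = 0.306108/0.9212 = 0.3323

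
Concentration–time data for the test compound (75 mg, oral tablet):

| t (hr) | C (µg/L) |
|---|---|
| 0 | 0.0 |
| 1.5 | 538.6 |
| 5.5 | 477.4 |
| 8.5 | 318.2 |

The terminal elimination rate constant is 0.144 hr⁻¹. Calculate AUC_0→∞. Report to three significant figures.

AUC = 5840 µg/L·hr

Trapezoidal AUC_0→8.5:
  [0→1.5]: (0.0+538.6)/2 × 1.5 = 403.95
  [1.5→5.5]: (538.6+477.4)/2 × 4 = 2032.0
  [5.5→8.5]: (477.4+318.2)/2 × 3 = 1193.4
  Sum = 3629.35 µg/L·hr
Extrapolated tail: C_last / k_e = 318.2 / 0.144 = 2209.722
AUC_0→∞ = 3629.35 + 2209.722 = 5839.072 µg/L·hr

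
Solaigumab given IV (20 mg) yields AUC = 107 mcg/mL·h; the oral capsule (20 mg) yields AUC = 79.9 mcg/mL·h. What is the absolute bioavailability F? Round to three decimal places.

F = (AUC_ev / D_ev) / (AUC_iv / D_iv)
  = (79.9/20) / (107/20)
  = 3.995 / 5.35 = 0.7467

F = 0.747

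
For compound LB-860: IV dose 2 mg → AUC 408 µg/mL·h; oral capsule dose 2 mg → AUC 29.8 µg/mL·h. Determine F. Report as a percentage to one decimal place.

F = (AUC_ev / D_ev) / (AUC_iv / D_iv)
  = (29.8/2) / (408/2)
  = 14.9 / 204 = 0.0730
  = 7.30%

F = 7.3%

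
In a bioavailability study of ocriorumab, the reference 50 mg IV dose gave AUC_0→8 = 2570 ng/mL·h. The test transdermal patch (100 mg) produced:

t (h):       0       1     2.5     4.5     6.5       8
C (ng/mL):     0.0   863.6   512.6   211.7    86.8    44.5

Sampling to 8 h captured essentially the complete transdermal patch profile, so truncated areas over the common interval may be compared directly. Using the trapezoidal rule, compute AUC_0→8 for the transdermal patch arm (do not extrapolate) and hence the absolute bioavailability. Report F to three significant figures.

Trapezoidal AUC_0→8 (transdermal patch):
  [0→1]: (0.0+863.6)/2 × 1 = 431.8
  [1→2.5]: (863.6+512.6)/2 × 1.5 = 1032.15
  [2.5→4.5]: (512.6+211.7)/2 × 2 = 724.3
  [4.5→6.5]: (211.7+86.8)/2 × 2 = 298.5
  [6.5→8]: (86.8+44.5)/2 × 1.5 = 98.475
  Sum = 2585.225 ng/mL·h
F = (AUC_ev/D_ev)/(AUC_iv/D_iv) = (2585.225/100)/(2570/50) = 25.85225/51.4 = 0.5030

F = 0.503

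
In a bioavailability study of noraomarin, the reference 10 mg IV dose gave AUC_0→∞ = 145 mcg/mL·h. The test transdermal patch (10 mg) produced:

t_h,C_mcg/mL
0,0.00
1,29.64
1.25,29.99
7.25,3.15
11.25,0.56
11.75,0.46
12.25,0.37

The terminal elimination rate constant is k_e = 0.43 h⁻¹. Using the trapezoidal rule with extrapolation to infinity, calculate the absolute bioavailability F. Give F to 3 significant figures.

Trapezoidal AUC_0→12.25 (transdermal patch):
  [0→1]: (0.00+29.64)/2 × 1 = 14.82
  [1→1.25]: (29.64+29.99)/2 × 0.25 = 7.45375
  [1.25→7.25]: (29.99+3.15)/2 × 6 = 99.42
  [7.25→11.25]: (3.15+0.56)/2 × 4 = 7.42
  [11.25→11.75]: (0.56+0.46)/2 × 0.5 = 0.255
  [11.75→12.25]: (0.46+0.37)/2 × 0.5 = 0.2075
  Sum = 129.57625 mcg/mL·h
Tail: C_last/k_e = 0.37/0.43 = 0.860
AUC_0→∞ (transdermal patch) = 129.57625 + 0.860 = 130.43625 mcg/mL·h
F = (AUC_ev/D_ev)/(AUC_iv/D_iv) = (130.43625/10)/(145/10) = 13.043625/14.5 = 0.8996

F = 0.900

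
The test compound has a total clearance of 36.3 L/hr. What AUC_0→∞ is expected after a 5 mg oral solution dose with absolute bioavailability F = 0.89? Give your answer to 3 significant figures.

AUC_0→∞ = F × Dose / CL
        = 0.89 × 5 / 36.3 = 0.12259 mg/L·hr

AUC = 0.123 mg/L·hr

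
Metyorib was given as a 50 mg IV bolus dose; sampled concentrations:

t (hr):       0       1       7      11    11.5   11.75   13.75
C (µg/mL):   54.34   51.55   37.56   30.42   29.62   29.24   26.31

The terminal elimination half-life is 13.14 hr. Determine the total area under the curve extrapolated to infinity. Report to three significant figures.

AUC = 1030 µg/mL·hr

Trapezoidal AUC_0→13.75:
  [0→1]: (54.34+51.55)/2 × 1 = 52.945
  [1→7]: (51.55+37.56)/2 × 6 = 267.33
  [7→11]: (37.56+30.42)/2 × 4 = 135.96
  [11→11.5]: (30.42+29.62)/2 × 0.5 = 15.01
  [11.5→11.75]: (29.62+29.24)/2 × 0.25 = 7.3575
  [11.75→13.75]: (29.24+26.31)/2 × 2 = 55.55
  Sum = 534.1525 µg/mL·hr
k_e = ln2 / t½ = 0.693147 / 13.14 = 0.0528 hr^-1
Extrapolated tail: C_last / k_e = 26.31 / 0.0528 = 498.295
AUC_0→∞ = 534.1525 + 498.295 = 1032.4475 µg/mL·hr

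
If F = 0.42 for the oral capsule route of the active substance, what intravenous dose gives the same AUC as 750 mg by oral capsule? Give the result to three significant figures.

Systemic exposure from an extravascular dose = F × D_ev, so the equivalent IV dose is F × D_ev.
D_iv = F × D_ev = 0.42 × 750 = 315 mg

D_iv = 315 mg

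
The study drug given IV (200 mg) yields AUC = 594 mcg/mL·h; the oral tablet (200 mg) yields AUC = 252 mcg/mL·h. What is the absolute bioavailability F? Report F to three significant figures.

F = 0.424

F = (AUC_ev / D_ev) / (AUC_iv / D_iv)
  = (252/200) / (594/200)
  = 1.26 / 2.97 = 0.4242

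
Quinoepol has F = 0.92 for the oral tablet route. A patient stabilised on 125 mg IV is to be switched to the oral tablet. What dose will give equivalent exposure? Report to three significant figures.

For equal systemic exposure: F × D_ev = D_iv
D_ev = D_iv / F = 125 / 0.92 = 135.87 mg

D_oral = 136 mg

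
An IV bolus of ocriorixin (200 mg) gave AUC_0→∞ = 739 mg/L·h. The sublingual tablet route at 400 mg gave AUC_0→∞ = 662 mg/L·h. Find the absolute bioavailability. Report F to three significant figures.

F = (AUC_ev / D_ev) / (AUC_iv / D_iv)
  = (662/400) / (739/200)
  = 1.655 / 3.695 = 0.4479

F = 0.448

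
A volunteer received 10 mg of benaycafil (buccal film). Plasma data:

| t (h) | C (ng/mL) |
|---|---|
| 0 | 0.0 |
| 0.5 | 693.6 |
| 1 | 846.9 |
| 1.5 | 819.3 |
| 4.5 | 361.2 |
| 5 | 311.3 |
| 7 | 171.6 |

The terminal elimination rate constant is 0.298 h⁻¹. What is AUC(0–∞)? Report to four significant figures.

AUC = 3973 ng/mL·h

Trapezoidal AUC_0→7:
  [0→0.5]: (0.0+693.6)/2 × 0.5 = 173.4
  [0.5→1]: (693.6+846.9)/2 × 0.5 = 385.125
  [1→1.5]: (846.9+819.3)/2 × 0.5 = 416.55
  [1.5→4.5]: (819.3+361.2)/2 × 3 = 1770.75
  [4.5→5]: (361.2+311.3)/2 × 0.5 = 168.125
  [5→7]: (311.3+171.6)/2 × 2 = 482.9
  Sum = 3396.85 ng/mL·h
Extrapolated tail: C_last / k_e = 171.6 / 0.298 = 575.839
AUC_0→∞ = 3396.85 + 575.839 = 3972.689 ng/mL·h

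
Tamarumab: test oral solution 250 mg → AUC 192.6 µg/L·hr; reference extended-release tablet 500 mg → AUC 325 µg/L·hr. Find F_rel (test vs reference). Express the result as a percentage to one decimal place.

F_rel = 118.5%

F_rel = (AUC_test/D_test) / (AUC_ref/D_ref)
      = (192.6/250) / (325/500)
      = 0.7704 / 0.65 = 1.1852 = 118.52%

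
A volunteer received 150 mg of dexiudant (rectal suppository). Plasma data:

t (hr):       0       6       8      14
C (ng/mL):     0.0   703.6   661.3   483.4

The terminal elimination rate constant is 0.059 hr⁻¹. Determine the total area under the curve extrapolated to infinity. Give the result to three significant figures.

AUC = 15100 ng/mL·hr

Trapezoidal AUC_0→14:
  [0→6]: (0.0+703.6)/2 × 6 = 2110.8
  [6→8]: (703.6+661.3)/2 × 2 = 1364.9
  [8→14]: (661.3+483.4)/2 × 6 = 3434.1
  Sum = 6909.8 ng/mL·hr
Extrapolated tail: C_last / k_e = 483.4 / 0.059 = 8193.220
AUC_0→∞ = 6909.8 + 8193.220 = 15103.02 ng/mL·hr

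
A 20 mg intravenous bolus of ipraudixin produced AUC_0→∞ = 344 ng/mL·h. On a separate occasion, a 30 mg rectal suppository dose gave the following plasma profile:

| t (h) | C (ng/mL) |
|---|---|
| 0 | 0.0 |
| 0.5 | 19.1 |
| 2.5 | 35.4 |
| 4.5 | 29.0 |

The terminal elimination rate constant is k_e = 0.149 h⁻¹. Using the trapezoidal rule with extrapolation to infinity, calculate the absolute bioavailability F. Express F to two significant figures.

F = 0.62

Trapezoidal AUC_0→4.5 (rectal suppository):
  [0→0.5]: (0.0+19.1)/2 × 0.5 = 4.775
  [0.5→2.5]: (19.1+35.4)/2 × 2 = 54.5
  [2.5→4.5]: (35.4+29.0)/2 × 2 = 64.4
  Sum = 123.675 ng/mL·h
Tail: C_last/k_e = 29.0/0.149 = 194.631
AUC_0→∞ (rectal suppository) = 123.675 + 194.631 = 318.306 ng/mL·h
F = (AUC_ev/D_ev)/(AUC_iv/D_iv) = (318.306/30)/(344/20) = 10.6102/17.2 = 0.6169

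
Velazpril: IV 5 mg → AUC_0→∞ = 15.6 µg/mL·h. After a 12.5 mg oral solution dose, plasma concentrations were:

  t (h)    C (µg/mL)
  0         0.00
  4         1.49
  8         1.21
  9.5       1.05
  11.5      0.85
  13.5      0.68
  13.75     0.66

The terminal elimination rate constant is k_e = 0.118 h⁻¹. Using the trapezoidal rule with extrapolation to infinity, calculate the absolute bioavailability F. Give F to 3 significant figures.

F = 0.494

Trapezoidal AUC_0→13.75 (oral solution):
  [0→4]: (0.00+1.49)/2 × 4 = 2.98
  [4→8]: (1.49+1.21)/2 × 4 = 5.4
  [8→9.5]: (1.21+1.05)/2 × 1.5 = 1.695
  [9.5→11.5]: (1.05+0.85)/2 × 2 = 1.9
  [11.5→13.5]: (0.85+0.68)/2 × 2 = 1.53
  [13.5→13.75]: (0.68+0.66)/2 × 0.25 = 0.1675
  Sum = 13.6725 µg/mL·h
Tail: C_last/k_e = 0.66/0.118 = 5.593
AUC_0→∞ (oral solution) = 13.6725 + 5.593 = 19.2655 µg/mL·h
F = (AUC_ev/D_ev)/(AUC_iv/D_iv) = (19.2655/12.5)/(15.6/5) = 1.54124/3.12 = 0.4940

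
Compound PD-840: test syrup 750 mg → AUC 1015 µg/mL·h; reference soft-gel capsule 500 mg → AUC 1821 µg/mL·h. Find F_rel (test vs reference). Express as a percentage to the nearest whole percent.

F_rel = (AUC_test/D_test) / (AUC_ref/D_ref)
      = (1015/750) / (1821/500)
      = 1.35333 / 3.642 = 0.3716 = 37.16%

F_rel = 37%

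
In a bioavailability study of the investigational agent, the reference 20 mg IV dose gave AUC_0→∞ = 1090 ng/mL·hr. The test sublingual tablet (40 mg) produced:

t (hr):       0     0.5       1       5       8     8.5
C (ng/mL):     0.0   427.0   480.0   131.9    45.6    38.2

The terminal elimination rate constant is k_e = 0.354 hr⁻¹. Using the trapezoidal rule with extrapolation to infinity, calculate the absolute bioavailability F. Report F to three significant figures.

F = 0.896

Trapezoidal AUC_0→8.5 (sublingual tablet):
  [0→0.5]: (0.0+427.0)/2 × 0.5 = 106.75
  [0.5→1]: (427.0+480.0)/2 × 0.5 = 226.75
  [1→5]: (480.0+131.9)/2 × 4 = 1223.8
  [5→8]: (131.9+45.6)/2 × 3 = 266.25
  [8→8.5]: (45.6+38.2)/2 × 0.5 = 20.95
  Sum = 1844.5 ng/mL·hr
Tail: C_last/k_e = 38.2/0.354 = 107.910
AUC_0→∞ (sublingual tablet) = 1844.5 + 107.910 = 1952.41 ng/mL·hr
F = (AUC_ev/D_ev)/(AUC_iv/D_iv) = (1952.41/40)/(1090/20) = 48.81025/54.5 = 0.8956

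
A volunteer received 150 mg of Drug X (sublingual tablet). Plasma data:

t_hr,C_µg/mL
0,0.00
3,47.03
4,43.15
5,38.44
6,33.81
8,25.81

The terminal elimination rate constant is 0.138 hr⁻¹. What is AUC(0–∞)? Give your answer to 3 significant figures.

AUC = 439 µg/mL·hr

Trapezoidal AUC_0→8:
  [0→3]: (0.00+47.03)/2 × 3 = 70.545
  [3→4]: (47.03+43.15)/2 × 1 = 45.09
  [4→5]: (43.15+38.44)/2 × 1 = 40.795
  [5→6]: (38.44+33.81)/2 × 1 = 36.125
  [6→8]: (33.81+25.81)/2 × 2 = 59.62
  Sum = 252.175 µg/mL·hr
Extrapolated tail: C_last / k_e = 25.81 / 0.138 = 187.029
AUC_0→∞ = 252.175 + 187.029 = 439.204 µg/mL·hr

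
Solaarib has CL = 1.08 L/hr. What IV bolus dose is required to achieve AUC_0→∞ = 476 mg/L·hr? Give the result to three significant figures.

Dose_iv = CL × AUC_0→∞
     = 1.08 × 476 = 514.08 mg

Dose = 514 mg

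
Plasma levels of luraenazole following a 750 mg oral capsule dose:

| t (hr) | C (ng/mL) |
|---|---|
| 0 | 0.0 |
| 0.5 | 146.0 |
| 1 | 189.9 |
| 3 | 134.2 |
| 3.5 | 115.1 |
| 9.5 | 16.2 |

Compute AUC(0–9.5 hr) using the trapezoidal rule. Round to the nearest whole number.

Trapezoidal AUC_0→9.5:
  [0→0.5]: (0.0+146.0)/2 × 0.5 = 36.5
  [0.5→1]: (146.0+189.9)/2 × 0.5 = 83.975
  [1→3]: (189.9+134.2)/2 × 2 = 324.1
  [3→3.5]: (134.2+115.1)/2 × 0.5 = 62.325
  [3.5→9.5]: (115.1+16.2)/2 × 6 = 393.9
  Sum = 900.8 ng/mL·hr

AUC = 901 ng/mL·hr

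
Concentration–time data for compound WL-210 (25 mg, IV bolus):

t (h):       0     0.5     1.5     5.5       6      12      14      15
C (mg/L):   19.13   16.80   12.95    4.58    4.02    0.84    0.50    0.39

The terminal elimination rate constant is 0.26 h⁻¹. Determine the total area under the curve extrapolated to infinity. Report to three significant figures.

Trapezoidal AUC_0→15:
  [0→0.5]: (19.13+16.80)/2 × 0.5 = 8.9825
  [0.5→1.5]: (16.80+12.95)/2 × 1 = 14.875
  [1.5→5.5]: (12.95+4.58)/2 × 4 = 35.06
  [5.5→6]: (4.58+4.02)/2 × 0.5 = 2.15
  [6→12]: (4.02+0.84)/2 × 6 = 14.58
  [12→14]: (0.84+0.50)/2 × 2 = 1.34
  [14→15]: (0.50+0.39)/2 × 1 = 0.445
  Sum = 77.4325 mg/L·h
Extrapolated tail: C_last / k_e = 0.39 / 0.26 = 1.500
AUC_0→∞ = 77.4325 + 1.500 = 78.9325 mg/L·h

AUC = 78.9 mg/L·h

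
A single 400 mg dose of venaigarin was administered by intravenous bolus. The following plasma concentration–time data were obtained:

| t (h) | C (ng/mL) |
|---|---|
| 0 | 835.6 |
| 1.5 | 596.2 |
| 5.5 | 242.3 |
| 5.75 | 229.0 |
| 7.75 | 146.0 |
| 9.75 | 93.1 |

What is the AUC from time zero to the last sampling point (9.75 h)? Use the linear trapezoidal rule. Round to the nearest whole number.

AUC = 3424 ng/mL·h

Trapezoidal AUC_0→9.75:
  [0→1.5]: (835.6+596.2)/2 × 1.5 = 1073.85
  [1.5→5.5]: (596.2+242.3)/2 × 4 = 1677.0
  [5.5→5.75]: (242.3+229.0)/2 × 0.25 = 58.9125
  [5.75→7.75]: (229.0+146.0)/2 × 2 = 375.0
  [7.75→9.75]: (146.0+93.1)/2 × 2 = 239.1
  Sum = 3423.8625 ng/mL·h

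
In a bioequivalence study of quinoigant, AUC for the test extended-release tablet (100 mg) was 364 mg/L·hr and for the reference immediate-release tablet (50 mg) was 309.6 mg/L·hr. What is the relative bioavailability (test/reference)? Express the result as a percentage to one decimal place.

F_rel = (AUC_test/D_test) / (AUC_ref/D_ref)
      = (364/100) / (309.6/50)
      = 3.64 / 6.192 = 0.5879 = 58.79%

F_rel = 58.8%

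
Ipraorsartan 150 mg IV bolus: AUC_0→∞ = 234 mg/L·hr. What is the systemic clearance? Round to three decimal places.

CL = 0.641 L/hr

CL = Dose_iv / AUC_0→∞
   = 150 / 234 = 0.641026 L/hr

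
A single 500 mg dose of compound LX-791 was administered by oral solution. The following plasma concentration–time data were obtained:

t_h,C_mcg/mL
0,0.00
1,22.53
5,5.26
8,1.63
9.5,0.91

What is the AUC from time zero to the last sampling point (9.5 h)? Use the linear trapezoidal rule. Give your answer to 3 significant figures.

AUC = 79.1 mcg/mL·h

Trapezoidal AUC_0→9.5:
  [0→1]: (0.00+22.53)/2 × 1 = 11.265
  [1→5]: (22.53+5.26)/2 × 4 = 55.58
  [5→8]: (5.26+1.63)/2 × 3 = 10.335
  [8→9.5]: (1.63+0.91)/2 × 1.5 = 1.905
  Sum = 79.085 mcg/mL·h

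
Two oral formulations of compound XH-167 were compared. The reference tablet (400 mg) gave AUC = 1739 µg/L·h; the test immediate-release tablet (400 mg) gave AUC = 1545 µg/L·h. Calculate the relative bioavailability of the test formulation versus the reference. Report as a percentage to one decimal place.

F_rel = 88.8%

F_rel = (AUC_test/D_test) / (AUC_ref/D_ref)
      = (1545/400) / (1739/400)
      = 3.8625 / 4.3475 = 0.8884 = 88.84%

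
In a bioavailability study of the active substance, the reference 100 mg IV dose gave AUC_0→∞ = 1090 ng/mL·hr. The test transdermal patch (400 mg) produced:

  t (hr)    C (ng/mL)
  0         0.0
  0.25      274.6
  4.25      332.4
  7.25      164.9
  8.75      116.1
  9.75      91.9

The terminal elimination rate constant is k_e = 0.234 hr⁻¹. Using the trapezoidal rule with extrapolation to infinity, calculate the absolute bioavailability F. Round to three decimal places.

F = 0.620

Trapezoidal AUC_0→9.75 (transdermal patch):
  [0→0.25]: (0.0+274.6)/2 × 0.25 = 34.325
  [0.25→4.25]: (274.6+332.4)/2 × 4 = 1214.0
  [4.25→7.25]: (332.4+164.9)/2 × 3 = 745.95
  [7.25→8.75]: (164.9+116.1)/2 × 1.5 = 210.75
  [8.75→9.75]: (116.1+91.9)/2 × 1 = 104.0
  Sum = 2309.025 ng/mL·hr
Tail: C_last/k_e = 91.9/0.234 = 392.735
AUC_0→∞ (transdermal patch) = 2309.025 + 392.735 = 2701.76 ng/mL·hr
F = (AUC_ev/D_ev)/(AUC_iv/D_iv) = (2701.76/400)/(1090/100) = 6.7544/10.9 = 0.6197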